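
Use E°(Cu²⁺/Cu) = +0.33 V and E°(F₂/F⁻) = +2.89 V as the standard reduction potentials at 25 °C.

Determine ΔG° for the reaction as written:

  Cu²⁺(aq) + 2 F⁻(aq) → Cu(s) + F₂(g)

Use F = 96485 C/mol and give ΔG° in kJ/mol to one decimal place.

+494.0 kJ/mol

As written, Cu²⁺/Cu is reduced (cathode) and F₂/F⁻ is oxidised (anode), so E°cell = (+0.33) − (+2.89) = -2.56 V.
Balancing electrons gives n = 2.
ΔG° = −nFE° = −(2)(96485)(-2.56) = 494,003 J = +494.0 kJ/mol.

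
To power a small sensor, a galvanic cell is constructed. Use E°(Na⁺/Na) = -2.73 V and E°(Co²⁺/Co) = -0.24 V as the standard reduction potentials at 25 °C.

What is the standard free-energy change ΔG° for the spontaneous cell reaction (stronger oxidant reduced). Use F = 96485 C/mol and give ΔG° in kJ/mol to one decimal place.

-480.5 kJ/mol

Co²⁺/Co (E° = -0.24 V) is the cathode; Na⁺/Na (E° = -2.73 V) is the anode, so E°cell = +2.49 V.
Balancing electrons gives n = 2 (lcm of 2 and 1).
ΔG° = −nFE° = −(2)(96485)(+2.49) = -480,495 J = -480.5 kJ/mol.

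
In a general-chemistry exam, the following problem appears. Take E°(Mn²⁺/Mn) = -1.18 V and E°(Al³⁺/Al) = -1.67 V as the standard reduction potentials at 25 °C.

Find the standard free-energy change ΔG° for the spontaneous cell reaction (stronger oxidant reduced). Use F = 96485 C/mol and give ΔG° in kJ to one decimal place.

Mn²⁺/Mn (E° = -1.18 V) is the cathode; Al³⁺/Al (E° = -1.67 V) is the anode, so E°cell = +0.49 V.
Balancing electrons gives n = 6 (lcm of 2 and 3).
ΔG° = −nFE° = −(6)(96485)(+0.49) = -283,666 J = -283.7 kJ.

-283.7 kJ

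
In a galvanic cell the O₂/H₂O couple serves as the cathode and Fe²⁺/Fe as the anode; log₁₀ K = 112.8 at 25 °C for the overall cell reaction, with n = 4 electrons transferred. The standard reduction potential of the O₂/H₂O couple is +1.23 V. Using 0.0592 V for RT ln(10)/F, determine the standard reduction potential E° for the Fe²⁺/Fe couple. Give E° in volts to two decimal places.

E°cell = (0.0592/n)·log K = (0.0592/4)(112.8) = +1.669 V.
Since O₂/H₂O is the cathode and Fe²⁺/Fe the anode, E°cell = E°(O₂/H₂O) − E°(Fe²⁺/Fe).
So E°(Fe²⁺/Fe) = E°(O₂/H₂O) − E°cell = (+1.23) − (+1.669) = -0.44 V.

-0.44 V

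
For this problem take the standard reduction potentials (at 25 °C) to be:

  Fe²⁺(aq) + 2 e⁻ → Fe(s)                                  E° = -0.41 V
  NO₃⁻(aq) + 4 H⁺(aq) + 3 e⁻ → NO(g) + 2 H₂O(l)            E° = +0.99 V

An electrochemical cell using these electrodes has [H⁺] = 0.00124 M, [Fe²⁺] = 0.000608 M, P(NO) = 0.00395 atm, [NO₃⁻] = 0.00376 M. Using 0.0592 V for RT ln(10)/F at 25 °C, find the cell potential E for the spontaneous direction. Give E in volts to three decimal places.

+1.265 V

NO₃⁻/NO is the cathode (higher E°), Fe²⁺/Fe the anode: E°cell = +0.99 − (-0.41) = +1.40 V, n = 6.
Overall: 2 NO₃⁻(aq) + 8 H⁺(aq) + 3 Fe(s) → 2 NO(g) + 4 H₂O(l) + 3 Fe²⁺(aq)
Q = P(NO)^2·[Fe²⁺]^3 / ([NO₃⁻]^2·[H⁺]^8); log Q = 13.647.
E = E° − (0.0592/n) log Q = +1.40 − (0.0592/6)(13.647) = +1.265 V.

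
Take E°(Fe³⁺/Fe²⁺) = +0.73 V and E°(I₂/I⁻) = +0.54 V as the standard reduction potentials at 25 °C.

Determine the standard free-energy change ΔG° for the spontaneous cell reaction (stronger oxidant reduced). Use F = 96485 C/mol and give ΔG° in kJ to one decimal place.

-36.7 kJ

Fe³⁺/Fe²⁺ (E° = +0.73 V) is the cathode; I₂/I⁻ (E° = +0.54 V) is the anode, so E°cell = +0.19 V.
Balancing electrons gives n = 2 (lcm of 1 and 2).
ΔG° = −nFE° = −(2)(96485)(+0.19) = -36,664 J = -36.7 kJ.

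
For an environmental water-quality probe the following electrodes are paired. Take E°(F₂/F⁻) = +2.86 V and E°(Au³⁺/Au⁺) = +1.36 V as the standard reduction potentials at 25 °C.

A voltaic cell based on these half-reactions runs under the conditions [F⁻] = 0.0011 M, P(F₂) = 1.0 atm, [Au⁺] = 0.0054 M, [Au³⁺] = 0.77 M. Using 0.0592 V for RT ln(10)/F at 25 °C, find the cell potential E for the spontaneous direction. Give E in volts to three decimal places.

+1.611 V

F₂/F⁻ is the cathode (higher E°), Au³⁺/Au⁺ the anode: E°cell = +2.86 − (+1.36) = +1.50 V, n = 2.
Overall: F₂(g) + Au⁺(aq) → 2 F⁻(aq) + Au³⁺(aq)
Q = [F⁻]^2·[Au³⁺] / (P(F₂)·[Au⁺]); log Q = -3.763.
E = E° − (0.0592/n) log Q = +1.50 − (0.0592/2)(-3.763) = +1.611 V.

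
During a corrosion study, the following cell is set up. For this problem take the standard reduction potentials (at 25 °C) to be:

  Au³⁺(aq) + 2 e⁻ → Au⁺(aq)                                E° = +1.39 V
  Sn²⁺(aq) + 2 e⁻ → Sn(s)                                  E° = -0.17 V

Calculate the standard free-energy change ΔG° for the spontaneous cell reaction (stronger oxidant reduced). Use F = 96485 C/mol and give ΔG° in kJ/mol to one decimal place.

-301.0 kJ/mol

Au³⁺/Au⁺ (E° = +1.39 V) is the cathode; Sn²⁺/Sn (E° = -0.17 V) is the anode, so E°cell = +1.56 V.
Balancing electrons gives n = 2 (lcm of 2 and 2).
ΔG° = −nFE° = −(2)(96485)(+1.56) = -301,033 J = -301.0 kJ/mol.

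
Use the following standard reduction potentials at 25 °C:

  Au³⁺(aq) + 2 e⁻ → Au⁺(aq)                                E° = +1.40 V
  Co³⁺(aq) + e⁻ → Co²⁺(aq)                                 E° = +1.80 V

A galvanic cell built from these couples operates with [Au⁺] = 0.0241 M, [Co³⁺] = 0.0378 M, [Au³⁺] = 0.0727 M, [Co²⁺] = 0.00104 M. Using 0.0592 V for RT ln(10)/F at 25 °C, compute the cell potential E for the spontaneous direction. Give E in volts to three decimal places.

+0.478 V

Co³⁺/Co²⁺ is the cathode (higher E°), Au³⁺/Au⁺ the anode: E°cell = +1.80 − (+1.40) = +0.40 V, n = 2.
Overall: 2 Co³⁺(aq) + Au⁺(aq) → 2 Co²⁺(aq) + Au³⁺(aq)
Q = [Co²⁺]^2·[Au³⁺] / ([Co³⁺]^2·[Au⁺]); log Q = -2.641.
E = E° − (0.0592/n) log Q = +0.40 − (0.0592/2)(-2.641) = +0.478 V.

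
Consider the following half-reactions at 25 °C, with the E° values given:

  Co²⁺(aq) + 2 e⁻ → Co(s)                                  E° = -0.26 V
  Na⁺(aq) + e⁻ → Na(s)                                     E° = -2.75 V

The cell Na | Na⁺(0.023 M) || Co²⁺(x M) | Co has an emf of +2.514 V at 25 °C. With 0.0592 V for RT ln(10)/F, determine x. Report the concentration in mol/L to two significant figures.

0.0034 M

Co²⁺/Co is the cathode, Na⁺/Na the anode: E°cell = +2.49 V, n = 2.
Overall reaction: Co²⁺(aq) + 2 Na(s) → Co(s) + 2 Na⁺(aq); Q = [Na⁺]^2/[Co²⁺]^1.
From E = E° − (0.0592/n) log Q: log Q = (E° − E)·n/0.0592 = (+2.49 − (+2.514))·2/0.0592 = -0.8108.
So 1·log[Co²⁺] = 2·log(0.023) − log Q = -3.2765 − (-0.8108) = -2.4657; [Co²⁺] = 10^(-2.4657) ≈ 0.0034 M.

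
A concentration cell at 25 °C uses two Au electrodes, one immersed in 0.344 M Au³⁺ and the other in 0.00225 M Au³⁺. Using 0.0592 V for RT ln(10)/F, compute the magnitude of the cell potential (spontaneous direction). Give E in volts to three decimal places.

For a concentration cell E°cell = 0. The 0.344 M side is the cathode (reduction is favoured where [Au³⁺] is higher).
With n = 3, E = −(0.0592/3) log([Au³⁺]ₐₙ/[Au³⁺]꜀ₐₜ) = −(0.0592/3) log(0.00225/0.344) = −(0.0592/3)(-2.184) = +0.043 V.

+0.043 V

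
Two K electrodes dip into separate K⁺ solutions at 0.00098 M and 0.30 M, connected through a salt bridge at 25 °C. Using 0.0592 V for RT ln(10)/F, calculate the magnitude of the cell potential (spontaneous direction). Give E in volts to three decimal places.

For a concentration cell E°cell = 0. The 0.30 M side is the cathode (reduction is favoured where [K⁺] is higher).
With n = 1, E = −(0.0592/1) log([K⁺]ₐₙ/[K⁺]꜀ₐₜ) = −(0.0592/1) log(0.00098/0.3) = −(0.0592/1)(-2.486) = +0.147 V.

+0.147 V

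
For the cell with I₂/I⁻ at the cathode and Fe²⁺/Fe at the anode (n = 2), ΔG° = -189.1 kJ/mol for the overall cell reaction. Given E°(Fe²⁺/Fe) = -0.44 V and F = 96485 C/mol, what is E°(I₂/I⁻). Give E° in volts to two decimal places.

E°cell = −ΔG°/(nF) = −(-189.1×10³)/((2)(96485)) = +0.980 V.
Since I₂/I⁻ is the cathode and Fe²⁺/Fe the anode, E°cell = E°(I₂/I⁻) − E°(Fe²⁺/Fe).
So E°(I₂/I⁻) = E°cell + E°(Fe²⁺/Fe) = +0.980 + (-0.44) = +0.54 V.

+0.54 V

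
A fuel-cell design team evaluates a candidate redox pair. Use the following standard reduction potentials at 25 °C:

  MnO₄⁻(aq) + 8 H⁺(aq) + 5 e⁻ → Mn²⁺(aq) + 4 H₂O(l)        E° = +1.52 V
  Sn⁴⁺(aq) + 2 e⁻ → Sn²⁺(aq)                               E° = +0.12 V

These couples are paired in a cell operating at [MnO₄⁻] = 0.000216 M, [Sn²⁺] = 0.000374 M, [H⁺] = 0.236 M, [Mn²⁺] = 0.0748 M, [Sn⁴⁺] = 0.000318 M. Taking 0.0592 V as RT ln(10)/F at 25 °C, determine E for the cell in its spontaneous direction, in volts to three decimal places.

+1.313 V

MnO₄⁻/Mn²⁺ is the cathode (higher E°), Sn⁴⁺/Sn²⁺ the anode: E°cell = +1.52 − (+0.12) = +1.40 V, n = 10.
Overall: 2 MnO₄⁻(aq) + 16 H⁺(aq) + 5 Sn²⁺(aq) → 2 Mn²⁺(aq) + 8 H₂O(l) + 5 Sn⁴⁺(aq)
Q = [Mn²⁺]^2·[Sn⁴⁺]^5 / ([MnO₄⁻]^2·[H⁺]^16·[Sn²⁺]^5); log Q = 14.760.
E = E° − (0.0592/n) log Q = +1.40 − (0.0592/10)(14.760) = +1.313 V.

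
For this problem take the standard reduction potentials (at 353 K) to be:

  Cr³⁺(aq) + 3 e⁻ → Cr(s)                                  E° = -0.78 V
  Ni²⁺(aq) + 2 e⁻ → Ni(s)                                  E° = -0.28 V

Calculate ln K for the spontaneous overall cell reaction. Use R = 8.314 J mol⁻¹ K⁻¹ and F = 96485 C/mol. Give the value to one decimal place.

98.6

Cathode: Ni²⁺/Ni; anode: Cr³⁺/Cr. E°cell = (-0.28) − (-0.78) = +0.50 V, with n = 6.
ΔG° = −nFE° = −RT ln K, so ln K = nFE°/(RT) = (6)(96485)(+0.50) / ((8.314)(353)) = 98.627.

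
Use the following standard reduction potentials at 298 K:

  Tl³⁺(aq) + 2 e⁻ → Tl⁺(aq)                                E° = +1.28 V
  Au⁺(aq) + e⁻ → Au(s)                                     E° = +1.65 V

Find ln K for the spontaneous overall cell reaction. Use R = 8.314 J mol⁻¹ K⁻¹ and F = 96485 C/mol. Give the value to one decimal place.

28.8

Cathode: Au⁺/Au; anode: Tl³⁺/Tl⁺. E°cell = (+1.65) − (+1.28) = +0.37 V, with n = 2.
ΔG° = −nFE° = −RT ln K, so ln K = nFE°/(RT) = (2)(96485)(+0.37) / ((8.314)(298)) = 28.818.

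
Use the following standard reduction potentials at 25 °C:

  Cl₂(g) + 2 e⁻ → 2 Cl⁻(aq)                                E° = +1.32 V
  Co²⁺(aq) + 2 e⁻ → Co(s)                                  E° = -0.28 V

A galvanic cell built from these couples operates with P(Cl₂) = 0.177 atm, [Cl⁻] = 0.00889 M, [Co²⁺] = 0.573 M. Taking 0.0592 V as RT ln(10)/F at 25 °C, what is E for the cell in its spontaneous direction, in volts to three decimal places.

Cl₂/Cl⁻ is the cathode (higher E°), Co²⁺/Co the anode: E°cell = +1.32 − (-0.28) = +1.60 V, n = 2.
Overall: Cl₂(g) + Co(s) → 2 Cl⁻(aq) + Co²⁺(aq)
Q = [Cl⁻]^2·[Co²⁺] / (P(Cl₂)); log Q = -3.592.
E = E° − (0.0592/n) log Q = +1.60 − (0.0592/2)(-3.592) = +1.706 V.

+1.706 V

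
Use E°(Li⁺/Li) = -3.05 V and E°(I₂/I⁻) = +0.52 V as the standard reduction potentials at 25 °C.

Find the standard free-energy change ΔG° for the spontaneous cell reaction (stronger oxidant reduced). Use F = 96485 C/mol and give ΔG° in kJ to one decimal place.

I₂/I⁻ (E° = +0.52 V) is the cathode; Li⁺/Li (E° = -3.05 V) is the anode, so E°cell = +3.57 V.
Balancing electrons gives n = 2 (lcm of 2 and 1).
ΔG° = −nFE° = −(2)(96485)(+3.57) = -688,903 J = -688.9 kJ.

-688.9 kJ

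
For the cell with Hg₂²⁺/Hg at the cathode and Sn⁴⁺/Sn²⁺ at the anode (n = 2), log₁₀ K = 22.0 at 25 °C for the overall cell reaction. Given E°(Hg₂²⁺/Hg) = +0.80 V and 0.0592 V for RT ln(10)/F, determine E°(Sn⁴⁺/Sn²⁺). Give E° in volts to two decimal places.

E°cell = (0.0592/n)·log K = (0.0592/2)(22.0) = +0.651 V.
Since Hg₂²⁺/Hg is the cathode and Sn⁴⁺/Sn²⁺ the anode, E°cell = E°(Hg₂²⁺/Hg) − E°(Sn⁴⁺/Sn²⁺).
So E°(Sn⁴⁺/Sn²⁺) = E°(Hg₂²⁺/Hg) − E°cell = (+0.80) − (+0.651) = +0.15 V.

+0.15 V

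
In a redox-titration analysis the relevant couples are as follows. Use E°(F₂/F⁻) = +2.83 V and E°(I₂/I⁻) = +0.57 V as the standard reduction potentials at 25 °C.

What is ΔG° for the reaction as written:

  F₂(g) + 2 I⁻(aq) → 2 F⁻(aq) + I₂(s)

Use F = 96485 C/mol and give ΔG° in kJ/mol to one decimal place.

As written, F₂/F⁻ is reduced (cathode) and I₂/I⁻ is oxidised (anode), so E°cell = (+2.83) − (+0.57) = +2.26 V.
Balancing electrons gives n = 2.
ΔG° = −nFE° = −(2)(96485)(+2.26) = -436,112 J = -436.1 kJ/mol.

-436.1 kJ/mol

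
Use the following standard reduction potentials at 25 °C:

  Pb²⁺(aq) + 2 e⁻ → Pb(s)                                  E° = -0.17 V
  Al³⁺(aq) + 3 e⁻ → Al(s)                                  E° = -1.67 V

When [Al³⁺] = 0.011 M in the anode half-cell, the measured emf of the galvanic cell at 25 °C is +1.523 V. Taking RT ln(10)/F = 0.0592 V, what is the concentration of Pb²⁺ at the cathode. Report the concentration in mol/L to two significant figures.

Pb²⁺/Pb is the cathode, Al³⁺/Al the anode: E°cell = +1.50 V, n = 6.
Overall reaction: 3 Pb²⁺(aq) + 2 Al(s) → 3 Pb(s) + 2 Al³⁺(aq); Q = [Al³⁺]^2/[Pb²⁺]^3.
From E = E° − (0.0592/n) log Q: log Q = (E° − E)·n/0.0592 = (+1.50 − (+1.523))·6/0.0592 = -2.3311.
So 3·log[Pb²⁺] = 2·log(0.011) − log Q = -3.9172 − (-2.3311) = -1.5861; log[Pb²⁺] = -1.5861 / 3 = -0.5287; [Pb²⁺] = 10^(-0.5287) ≈ 0.30 M.

0.30 M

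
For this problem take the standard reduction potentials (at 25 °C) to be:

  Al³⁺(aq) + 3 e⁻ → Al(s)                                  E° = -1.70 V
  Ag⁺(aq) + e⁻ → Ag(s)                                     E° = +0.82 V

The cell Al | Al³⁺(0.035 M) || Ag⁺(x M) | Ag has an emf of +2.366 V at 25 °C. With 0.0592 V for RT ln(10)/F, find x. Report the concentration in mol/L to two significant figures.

Ag⁺/Ag is the cathode, Al³⁺/Al the anode: E°cell = +2.52 V, n = 3.
Overall reaction: 3 Ag⁺(aq) + Al(s) → 3 Ag(s) + Al³⁺(aq); Q = [Al³⁺]^1/[Ag⁺]^3.
From E = E° − (0.0592/n) log Q: log Q = (E° − E)·n/0.0592 = (+2.52 − (+2.366))·3/0.0592 = 7.8041.
So 3·log[Ag⁺] = 1·log(0.035) − log Q = -1.4559 − (7.8041) = -9.2600; log[Ag⁺] = -9.2600 / 3 = -3.0867; [Ag⁺] = 10^(-3.0867) ≈ 0.00082 M.

0.00082 M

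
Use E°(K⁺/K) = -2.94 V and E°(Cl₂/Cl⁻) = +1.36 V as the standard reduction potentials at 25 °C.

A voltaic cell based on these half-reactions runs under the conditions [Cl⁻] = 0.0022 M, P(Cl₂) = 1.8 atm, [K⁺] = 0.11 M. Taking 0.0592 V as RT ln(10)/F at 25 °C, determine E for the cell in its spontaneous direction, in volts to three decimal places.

+4.522 V

Cl₂/Cl⁻ is the cathode (higher E°), K⁺/K the anode: E°cell = +1.36 − (-2.94) = +4.30 V, n = 2.
Overall: Cl₂(g) + 2 K(s) → 2 Cl⁻(aq) + 2 K⁺(aq)
Q = [Cl⁻]^2·[K⁺]^2 / (P(Cl₂)); log Q = -7.488.
E = E° − (0.0592/n) log Q = +4.30 − (0.0592/2)(-7.488) = +4.522 V.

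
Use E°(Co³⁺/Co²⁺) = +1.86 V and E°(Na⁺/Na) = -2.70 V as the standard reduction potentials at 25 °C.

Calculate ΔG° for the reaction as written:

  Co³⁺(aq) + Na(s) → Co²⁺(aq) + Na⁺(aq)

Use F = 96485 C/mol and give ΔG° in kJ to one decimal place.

As written, Co³⁺/Co²⁺ is reduced (cathode) and Na⁺/Na is oxidised (anode), so E°cell = (+1.86) − (-2.70) = +4.56 V.
Balancing electrons gives n = 1.
ΔG° = −nFE° = −(1)(96485)(+4.56) = -439,972 J = -440.0 kJ.

-440.0 kJ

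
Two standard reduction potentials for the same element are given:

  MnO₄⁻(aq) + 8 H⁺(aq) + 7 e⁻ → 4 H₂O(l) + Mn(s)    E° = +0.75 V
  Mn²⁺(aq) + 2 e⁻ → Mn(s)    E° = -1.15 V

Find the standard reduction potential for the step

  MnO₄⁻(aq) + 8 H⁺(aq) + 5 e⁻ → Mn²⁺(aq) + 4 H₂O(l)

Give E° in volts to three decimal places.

Sequential free energies add, so n₃E°₃ = n₁E°₁ + n₂E°₂.
With n₃ = 7, and the known step contributing 2×(-1.15) V, the unknown satisfies 5·E° = 7×(+0.75) − 2×(-1.15) = +7.550.
E° = +7.550 / 5 = +1.510 V.

+1.510 V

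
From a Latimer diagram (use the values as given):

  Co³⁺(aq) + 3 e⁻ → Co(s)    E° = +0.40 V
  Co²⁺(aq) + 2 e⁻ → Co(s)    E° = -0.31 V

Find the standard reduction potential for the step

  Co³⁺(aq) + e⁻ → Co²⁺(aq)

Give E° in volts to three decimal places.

Sequential free energies add, so n₃E°₃ = n₁E°₁ + n₂E°₂.
With n₃ = 3, and the known step contributing 2×(-0.31) V, the unknown satisfies 1·E° = 3×(+0.40) − 2×(-0.31) = +1.820.
E° = +1.820 / 1 = +1.820 V.

+1.820 V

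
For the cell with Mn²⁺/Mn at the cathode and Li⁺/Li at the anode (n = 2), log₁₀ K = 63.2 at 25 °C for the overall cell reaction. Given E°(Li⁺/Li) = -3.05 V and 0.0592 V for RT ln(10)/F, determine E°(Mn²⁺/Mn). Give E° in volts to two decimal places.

-1.18 V

E°cell = (0.0592/n)·log K = (0.0592/2)(63.2) = +1.871 V.
Since Mn²⁺/Mn is the cathode and Li⁺/Li the anode, E°cell = E°(Mn²⁺/Mn) − E°(Li⁺/Li).
So E°(Mn²⁺/Mn) = E°cell + E°(Li⁺/Li) = +1.871 + (-3.05) = -1.18 V.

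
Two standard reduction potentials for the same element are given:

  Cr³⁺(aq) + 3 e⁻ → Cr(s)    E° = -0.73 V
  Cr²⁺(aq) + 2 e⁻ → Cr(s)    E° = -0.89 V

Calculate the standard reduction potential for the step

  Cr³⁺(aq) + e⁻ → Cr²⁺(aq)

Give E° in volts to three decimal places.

Sequential free energies add, so n₃E°₃ = n₁E°₁ + n₂E°₂.
With n₃ = 3, and the known step contributing 2×(-0.89) V, the unknown satisfies 1·E° = 3×(-0.73) − 2×(-0.89) = -0.410.
E° = -0.410 / 1 = -0.410 V.

-0.410 V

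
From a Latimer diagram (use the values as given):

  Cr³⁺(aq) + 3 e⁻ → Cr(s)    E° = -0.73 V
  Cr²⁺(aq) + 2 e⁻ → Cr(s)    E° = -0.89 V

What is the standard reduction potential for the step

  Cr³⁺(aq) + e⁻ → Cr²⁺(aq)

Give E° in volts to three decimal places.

Sequential free energies add, so n₃E°₃ = n₁E°₁ + n₂E°₂.
With n₃ = 3, and the known step contributing 2×(-0.89) V, the unknown satisfies 1·E° = 3×(-0.73) − 2×(-0.89) = -0.410.
E° = -0.410 / 1 = -0.410 V.

-0.410 V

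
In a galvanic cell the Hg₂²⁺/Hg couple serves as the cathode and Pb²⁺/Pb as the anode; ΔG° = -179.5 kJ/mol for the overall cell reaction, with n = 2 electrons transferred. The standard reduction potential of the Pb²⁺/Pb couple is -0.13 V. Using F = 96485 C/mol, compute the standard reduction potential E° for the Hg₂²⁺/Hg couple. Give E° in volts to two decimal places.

+0.80 V

E°cell = −ΔG°/(nF) = −(-179.5×10³)/((2)(96485)) = +0.930 V.
Since Hg₂²⁺/Hg is the cathode and Pb²⁺/Pb the anode, E°cell = E°(Hg₂²⁺/Hg) − E°(Pb²⁺/Pb).
So E°(Hg₂²⁺/Hg) = E°cell + E°(Pb²⁺/Pb) = +0.930 + (-0.13) = +0.80 V.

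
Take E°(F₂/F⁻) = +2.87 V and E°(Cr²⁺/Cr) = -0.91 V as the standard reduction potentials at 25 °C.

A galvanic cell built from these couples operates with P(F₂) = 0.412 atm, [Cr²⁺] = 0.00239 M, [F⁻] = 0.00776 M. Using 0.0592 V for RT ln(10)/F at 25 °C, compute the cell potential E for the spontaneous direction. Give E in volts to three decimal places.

+3.971 V

F₂/F⁻ is the cathode (higher E°), Cr²⁺/Cr the anode: E°cell = +2.87 − (-0.91) = +3.78 V, n = 2.
Overall: F₂(g) + Cr(s) → 2 F⁻(aq) + Cr²⁺(aq)
Q = [F⁻]^2·[Cr²⁺] / (P(F₂)); log Q = -6.457.
E = E° − (0.0592/n) log Q = +3.78 − (0.0592/2)(-6.457) = +3.971 V.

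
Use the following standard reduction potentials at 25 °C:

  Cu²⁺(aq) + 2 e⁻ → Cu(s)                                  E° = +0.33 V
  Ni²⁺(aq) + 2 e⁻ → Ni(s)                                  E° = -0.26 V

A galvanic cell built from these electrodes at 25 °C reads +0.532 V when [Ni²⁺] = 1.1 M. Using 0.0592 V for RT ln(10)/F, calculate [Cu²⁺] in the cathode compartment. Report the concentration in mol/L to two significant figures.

Cu²⁺/Cu is the cathode, Ni²⁺/Ni the anode: E°cell = +0.59 V, n = 2.
Overall reaction: Cu²⁺(aq) + Ni(s) → Cu(s) + Ni²⁺(aq); Q = [Ni²⁺]^1/[Cu²⁺]^1.
From E = E° − (0.0592/n) log Q: log Q = (E° − E)·n/0.0592 = (+0.59 − (+0.532))·2/0.0592 = 1.9595.
So 1·log[Cu²⁺] = 1·log(1.1) − log Q = 0.0414 − (1.9595) = -1.9181; [Cu²⁺] = 10^(-1.9181) ≈ 0.012 M.

0.012 M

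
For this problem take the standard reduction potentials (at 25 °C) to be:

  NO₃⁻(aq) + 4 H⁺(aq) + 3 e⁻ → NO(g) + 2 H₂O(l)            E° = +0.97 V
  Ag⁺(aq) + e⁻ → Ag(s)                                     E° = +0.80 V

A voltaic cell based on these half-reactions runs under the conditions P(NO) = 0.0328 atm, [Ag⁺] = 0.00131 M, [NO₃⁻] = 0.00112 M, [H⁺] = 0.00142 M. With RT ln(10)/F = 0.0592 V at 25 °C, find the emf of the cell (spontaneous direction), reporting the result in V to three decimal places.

+0.087 V

NO₃⁻/NO is the cathode (higher E°), Ag⁺/Ag the anode: E°cell = +0.97 − (+0.80) = +0.17 V, n = 3.
Overall: NO₃⁻(aq) + 4 H⁺(aq) + 3 Ag(s) → NO(g) + 2 H₂O(l) + 3 Ag⁺(aq)
Q = P(NO)·[Ag⁺]^3 / ([NO₃⁻]·[H⁺]^4); log Q = 4.209.
E = E° − (0.0592/n) log Q = +0.17 − (0.0592/3)(4.209) = +0.087 V.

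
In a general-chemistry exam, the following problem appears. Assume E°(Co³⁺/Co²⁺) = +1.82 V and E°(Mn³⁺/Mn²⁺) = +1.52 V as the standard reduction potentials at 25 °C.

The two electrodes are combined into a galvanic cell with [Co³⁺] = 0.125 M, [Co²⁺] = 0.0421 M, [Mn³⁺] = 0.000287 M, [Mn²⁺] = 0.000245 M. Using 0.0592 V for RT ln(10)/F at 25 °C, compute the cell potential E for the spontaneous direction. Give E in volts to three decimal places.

+0.324 V

Co³⁺/Co²⁺ is the cathode (higher E°), Mn³⁺/Mn²⁺ the anode: E°cell = +1.82 − (+1.52) = +0.30 V, n = 1.
Overall: Co³⁺(aq) + Mn²⁺(aq) → Co²⁺(aq) + Mn³⁺(aq)
Q = [Co²⁺]·[Mn³⁺] / ([Co³⁺]·[Mn²⁺]); log Q = -0.404.
E = E° − (0.0592/n) log Q = +0.30 − (0.0592/1)(-0.404) = +0.324 V.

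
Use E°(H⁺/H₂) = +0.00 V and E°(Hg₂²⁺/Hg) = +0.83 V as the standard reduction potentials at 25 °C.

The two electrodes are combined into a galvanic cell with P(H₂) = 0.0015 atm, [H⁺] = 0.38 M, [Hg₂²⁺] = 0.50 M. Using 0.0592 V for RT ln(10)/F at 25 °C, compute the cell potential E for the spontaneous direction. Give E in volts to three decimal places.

Hg₂²⁺/Hg is the cathode (higher E°), H⁺/H₂ the anode: E°cell = +0.83 − (+0.00) = +0.83 V, n = 2.
Overall: Hg₂²⁺(aq) + H₂(g) → 2 Hg(l) + 2 H⁺(aq)
Q = [H⁺]^2 / ([Hg₂²⁺]·P(H₂)); log Q = 2.285.
E = E° − (0.0592/n) log Q = +0.83 − (0.0592/2)(2.285) = +0.762 V.

+0.762 V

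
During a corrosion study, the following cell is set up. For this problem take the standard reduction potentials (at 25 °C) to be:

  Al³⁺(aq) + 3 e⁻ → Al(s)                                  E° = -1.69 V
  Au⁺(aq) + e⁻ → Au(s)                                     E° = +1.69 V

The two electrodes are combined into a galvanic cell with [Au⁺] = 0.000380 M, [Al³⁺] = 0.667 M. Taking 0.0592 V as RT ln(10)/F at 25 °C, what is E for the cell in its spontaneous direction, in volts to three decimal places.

Au⁺/Au is the cathode (higher E°), Al³⁺/Al the anode: E°cell = +1.69 − (-1.69) = +3.38 V, n = 3.
Overall: 3 Au⁺(aq) + Al(s) → 3 Au(s) + Al³⁺(aq)
Q = [Al³⁺] / ([Au⁺]^3); log Q = 10.085.
E = E° − (0.0592/n) log Q = +3.38 − (0.0592/3)(10.085) = +3.181 V.

+3.181 V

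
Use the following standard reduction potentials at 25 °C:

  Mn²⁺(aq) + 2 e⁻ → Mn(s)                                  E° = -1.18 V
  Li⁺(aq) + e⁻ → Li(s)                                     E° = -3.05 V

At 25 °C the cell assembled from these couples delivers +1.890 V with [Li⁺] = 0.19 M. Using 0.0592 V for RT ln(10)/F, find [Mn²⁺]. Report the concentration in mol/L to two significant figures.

0.17 M

Mn²⁺/Mn is the cathode, Li⁺/Li the anode: E°cell = +1.87 V, n = 2.
Overall reaction: Mn²⁺(aq) + 2 Li(s) → Mn(s) + 2 Li⁺(aq); Q = [Li⁺]^2/[Mn²⁺]^1.
From E = E° − (0.0592/n) log Q: log Q = (E° − E)·n/0.0592 = (+1.87 − (+1.890))·2/0.0592 = -0.6757.
So 1·log[Mn²⁺] = 2·log(0.19) − log Q = -1.4425 − (-0.6757) = -0.7668; [Mn²⁺] = 10^(-0.7668) ≈ 0.17 M.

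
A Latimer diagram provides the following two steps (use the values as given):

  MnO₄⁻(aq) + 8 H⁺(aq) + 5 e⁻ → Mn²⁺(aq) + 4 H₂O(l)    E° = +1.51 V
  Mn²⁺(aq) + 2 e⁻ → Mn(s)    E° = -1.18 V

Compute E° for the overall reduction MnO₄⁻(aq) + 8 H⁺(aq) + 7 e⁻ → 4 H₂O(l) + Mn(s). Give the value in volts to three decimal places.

+0.741 V

Standard free energies of sequential steps add: ΔG°₃ = ΔG°₁ + ΔG°₂, so n₃E°₃ = n₁E°₁ + n₂E°₂.
E°₃ = (5×+1.51 + 2×-1.18) / 7 = (+5.190) / 7 = +0.741 V.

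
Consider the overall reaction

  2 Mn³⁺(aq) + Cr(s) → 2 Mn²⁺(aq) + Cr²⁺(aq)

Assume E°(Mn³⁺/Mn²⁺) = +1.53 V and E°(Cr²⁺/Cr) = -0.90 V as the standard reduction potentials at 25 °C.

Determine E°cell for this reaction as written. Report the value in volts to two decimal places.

The Mn³⁺/Mn²⁺ couple has the higher reduction potential, so it is the cathode; Cr²⁺/Cr is oxidised at the anode.
E°cell = E°(cathode) − E°(anode) = (+1.53) − (-0.90) = +2.43 V.

+2.43 V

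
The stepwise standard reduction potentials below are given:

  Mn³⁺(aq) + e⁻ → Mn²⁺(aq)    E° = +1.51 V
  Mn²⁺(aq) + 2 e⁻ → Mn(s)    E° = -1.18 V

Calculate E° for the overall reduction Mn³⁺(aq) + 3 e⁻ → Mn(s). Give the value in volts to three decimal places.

-0.283 V

Adding the free-energy changes (−nFE°) of the two steps gives −n₃FE°₃ = −n₁FE°₁ − n₂FE°₂.
E°₃ = (1×+1.51 + 2×-1.18) / 3 = (-0.850) / 3 = -0.283 V.
E° values themselves are not directly additive — weighting by electron count is essential.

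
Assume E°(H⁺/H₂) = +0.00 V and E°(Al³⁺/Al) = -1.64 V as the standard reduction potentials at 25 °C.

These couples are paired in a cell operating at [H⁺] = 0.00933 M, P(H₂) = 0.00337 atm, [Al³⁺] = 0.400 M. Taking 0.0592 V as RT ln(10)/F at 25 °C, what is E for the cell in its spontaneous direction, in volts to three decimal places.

+1.601 V

H⁺/H₂ is the cathode (higher E°), Al³⁺/Al the anode: E°cell = +0.00 − (-1.64) = +1.64 V, n = 6.
Overall: 6 H⁺(aq) + 2 Al(s) → 3 H₂(g) + 2 Al³⁺(aq)
Q = P(H₂)^3·[Al³⁺]^2 / ([H⁺]^6); log Q = 3.968.
E = E° − (0.0592/n) log Q = +1.64 − (0.0592/6)(3.968) = +1.601 V.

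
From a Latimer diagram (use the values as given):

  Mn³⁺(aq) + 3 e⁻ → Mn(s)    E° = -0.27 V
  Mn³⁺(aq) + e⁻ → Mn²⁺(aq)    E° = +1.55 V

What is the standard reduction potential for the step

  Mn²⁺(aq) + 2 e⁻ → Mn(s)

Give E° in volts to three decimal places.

-1.180 V

Sequential free energies add, so n₃E°₃ = n₁E°₁ + n₂E°₂.
With n₃ = 3, and the known step contributing 1×(+1.55) V, the unknown satisfies 2·E° = 3×(-0.27) − 1×(+1.55) = -2.360.
E° = -2.360 / 2 = -1.180 V.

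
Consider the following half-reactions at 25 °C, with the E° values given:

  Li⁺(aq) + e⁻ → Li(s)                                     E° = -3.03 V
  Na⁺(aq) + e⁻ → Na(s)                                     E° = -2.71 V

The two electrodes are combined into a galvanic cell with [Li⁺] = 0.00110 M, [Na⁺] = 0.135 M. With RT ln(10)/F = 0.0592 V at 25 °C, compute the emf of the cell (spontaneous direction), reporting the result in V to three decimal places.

+0.444 V

Na⁺/Na is the cathode (higher E°), Li⁺/Li the anode: E°cell = -2.71 − (-3.03) = +0.32 V, n = 1.
Overall: Na⁺(aq) + Li(s) → Na(s) + Li⁺(aq)
Q = [Li⁺] / ([Na⁺]); log Q = -2.089.
E = E° − (0.0592/n) log Q = +0.32 − (0.0592/1)(-2.089) = +0.444 V.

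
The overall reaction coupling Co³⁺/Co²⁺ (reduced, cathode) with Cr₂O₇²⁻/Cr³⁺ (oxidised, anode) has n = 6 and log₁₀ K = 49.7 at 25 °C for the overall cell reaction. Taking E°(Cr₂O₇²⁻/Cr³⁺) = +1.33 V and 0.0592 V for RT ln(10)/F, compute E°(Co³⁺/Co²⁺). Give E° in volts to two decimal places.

E°cell = (0.0592/n)·log K = (0.0592/6)(49.7) = +0.490 V.
Since Co³⁺/Co²⁺ is the cathode and Cr₂O₇²⁻/Cr³⁺ the anode, E°cell = E°(Co³⁺/Co²⁺) − E°(Cr₂O₇²⁻/Cr³⁺).
So E°(Co³⁺/Co²⁺) = E°cell + E°(Cr₂O₇²⁻/Cr³⁺) = +0.490 + (+1.33) = +1.82 V.

+1.82 V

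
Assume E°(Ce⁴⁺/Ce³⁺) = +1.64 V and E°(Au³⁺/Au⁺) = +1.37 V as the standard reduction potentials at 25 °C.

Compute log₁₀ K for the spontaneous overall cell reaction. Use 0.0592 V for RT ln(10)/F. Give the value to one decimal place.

9.1

Cathode: Ce⁴⁺/Ce³⁺; anode: Au³⁺/Au⁺. E°cell = +0.27 V, n = 2.
log K = nE°cell / 0.0592 = (2)(+0.27) / 0.0592 = 9.1.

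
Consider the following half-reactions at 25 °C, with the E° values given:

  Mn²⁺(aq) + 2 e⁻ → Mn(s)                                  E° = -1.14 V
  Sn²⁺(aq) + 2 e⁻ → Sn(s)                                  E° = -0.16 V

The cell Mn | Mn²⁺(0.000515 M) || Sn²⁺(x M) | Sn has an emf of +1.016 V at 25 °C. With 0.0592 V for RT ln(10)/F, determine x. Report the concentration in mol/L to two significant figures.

Sn²⁺/Sn is the cathode, Mn²⁺/Mn the anode: E°cell = +0.98 V, n = 2.
Overall reaction: Sn²⁺(aq) + Mn(s) → Sn(s) + Mn²⁺(aq); Q = [Mn²⁺]^1/[Sn²⁺]^1.
From E = E° − (0.0592/n) log Q: log Q = (E° − E)·n/0.0592 = (+0.98 − (+1.016))·2/0.0592 = -1.2162.
So 1·log[Sn²⁺] = 1·log(0.000515) − log Q = -3.2882 − (-1.2162) = -2.0720; [Sn²⁺] = 10^(-2.0720) ≈ 0.0085 M.

0.0085 M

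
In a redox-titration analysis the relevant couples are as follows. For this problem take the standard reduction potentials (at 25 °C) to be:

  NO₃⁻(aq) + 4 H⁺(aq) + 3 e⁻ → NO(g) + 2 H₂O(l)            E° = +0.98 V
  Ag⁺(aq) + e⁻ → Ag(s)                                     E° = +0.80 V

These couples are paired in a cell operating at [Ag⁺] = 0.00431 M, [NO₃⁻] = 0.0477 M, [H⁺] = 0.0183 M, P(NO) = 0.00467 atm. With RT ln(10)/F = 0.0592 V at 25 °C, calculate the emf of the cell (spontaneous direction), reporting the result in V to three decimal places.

+0.203 V

NO₃⁻/NO is the cathode (higher E°), Ag⁺/Ag the anode: E°cell = +0.98 − (+0.80) = +0.18 V, n = 3.
Overall: NO₃⁻(aq) + 4 H⁺(aq) + 3 Ag(s) → NO(g) + 2 H₂O(l) + 3 Ag⁺(aq)
Q = P(NO)·[Ag⁺]^3 / ([NO₃⁻]·[H⁺]^4); log Q = -1.156.
E = E° − (0.0592/n) log Q = +0.18 − (0.0592/3)(-1.156) = +0.203 V.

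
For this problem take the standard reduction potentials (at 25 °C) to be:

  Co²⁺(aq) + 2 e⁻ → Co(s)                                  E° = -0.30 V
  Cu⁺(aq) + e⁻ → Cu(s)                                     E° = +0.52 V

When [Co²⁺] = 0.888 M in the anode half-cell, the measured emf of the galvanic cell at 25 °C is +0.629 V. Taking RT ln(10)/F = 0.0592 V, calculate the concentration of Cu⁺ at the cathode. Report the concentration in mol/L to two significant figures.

0.00056 M

Cu⁺/Cu is the cathode, Co²⁺/Co the anode: E°cell = +0.82 V, n = 2.
Overall reaction: 2 Cu⁺(aq) + Co(s) → 2 Cu(s) + Co²⁺(aq); Q = [Co²⁺]^1/[Cu⁺]^2.
From E = E° − (0.0592/n) log Q: log Q = (E° − E)·n/0.0592 = (+0.82 − (+0.629))·2/0.0592 = 6.4527.
So 2·log[Cu⁺] = 1·log(0.888) − log Q = -0.0516 − (6.4527) = -6.5043; log[Cu⁺] = -6.5043 / 2 = -3.2521; [Cu⁺] = 10^(-3.2521) ≈ 0.00056 M.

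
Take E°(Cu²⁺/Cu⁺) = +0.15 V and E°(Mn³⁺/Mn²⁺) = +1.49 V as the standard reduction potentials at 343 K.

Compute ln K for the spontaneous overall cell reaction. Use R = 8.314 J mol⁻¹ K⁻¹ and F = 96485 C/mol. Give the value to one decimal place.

Cathode: Mn³⁺/Mn²⁺; anode: Cu²⁺/Cu⁺. E°cell = (+1.49) − (+0.15) = +1.34 V, with n = 1.
ΔG° = −nFE° = −RT ln K, so ln K = nFE°/(RT) = (1)(96485)(+1.34) / ((8.314)(343)) = 45.338.

45.3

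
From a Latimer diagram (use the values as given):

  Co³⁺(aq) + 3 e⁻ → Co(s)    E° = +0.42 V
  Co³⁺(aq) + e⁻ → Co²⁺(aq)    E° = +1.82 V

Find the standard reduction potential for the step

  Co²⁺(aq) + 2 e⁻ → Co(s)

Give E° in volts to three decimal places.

Sequential free energies add, so n₃E°₃ = n₁E°₁ + n₂E°₂.
With n₃ = 3, and the known step contributing 1×(+1.82) V, the unknown satisfies 2·E° = 3×(+0.42) − 1×(+1.82) = -0.560.
E° = -0.560 / 2 = -0.280 V.

-0.280 V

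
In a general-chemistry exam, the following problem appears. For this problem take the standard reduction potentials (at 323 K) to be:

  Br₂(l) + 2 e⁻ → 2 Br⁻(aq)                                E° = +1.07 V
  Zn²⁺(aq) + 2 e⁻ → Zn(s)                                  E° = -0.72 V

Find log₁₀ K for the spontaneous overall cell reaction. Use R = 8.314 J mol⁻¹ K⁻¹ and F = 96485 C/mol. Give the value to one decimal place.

55.9

Cathode: Br₂/Br⁻; anode: Zn²⁺/Zn. E°cell = (+1.07) − (-0.72) = +1.79 V, with n = 2.
ΔG° = −nFE° = −RT ln K, so ln K = nFE°/(RT) = (2)(96485)(+1.79) / ((8.314)(323)) = 128.626.
log₁₀ K = 128.626 / ln 10 = 55.9.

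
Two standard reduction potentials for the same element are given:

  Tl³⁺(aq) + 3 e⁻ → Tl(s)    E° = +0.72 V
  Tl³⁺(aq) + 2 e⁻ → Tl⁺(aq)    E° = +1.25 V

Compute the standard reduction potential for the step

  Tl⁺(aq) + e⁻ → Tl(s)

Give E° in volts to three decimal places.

-0.340 V

Sequential free energies add, so n₃E°₃ = n₁E°₁ + n₂E°₂.
With n₃ = 3, and the known step contributing 2×(+1.25) V, the unknown satisfies 1·E° = 3×(+0.72) − 2×(+1.25) = -0.340.
E° = -0.340 / 1 = -0.340 V.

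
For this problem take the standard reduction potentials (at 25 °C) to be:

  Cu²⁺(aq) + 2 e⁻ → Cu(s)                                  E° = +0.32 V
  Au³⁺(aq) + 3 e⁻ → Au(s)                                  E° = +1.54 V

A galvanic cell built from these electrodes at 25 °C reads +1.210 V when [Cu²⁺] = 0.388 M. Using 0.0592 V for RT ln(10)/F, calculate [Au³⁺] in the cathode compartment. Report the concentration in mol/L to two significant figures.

0.075 M

Au³⁺/Au is the cathode, Cu²⁺/Cu the anode: E°cell = +1.22 V, n = 6.
Overall reaction: 2 Au³⁺(aq) + 3 Cu(s) → 2 Au(s) + 3 Cu²⁺(aq); Q = [Cu²⁺]^3/[Au³⁺]^2.
From E = E° − (0.0592/n) log Q: log Q = (E° − E)·n/0.0592 = (+1.22 − (+1.210))·6/0.0592 = 1.0135.
So 2·log[Au³⁺] = 3·log(0.388) − log Q = -1.2335 − (1.0135) = -2.2470; log[Au³⁺] = -2.2470 / 2 = -1.1235; [Au³⁺] = 10^(-1.1235) ≈ 0.075 M.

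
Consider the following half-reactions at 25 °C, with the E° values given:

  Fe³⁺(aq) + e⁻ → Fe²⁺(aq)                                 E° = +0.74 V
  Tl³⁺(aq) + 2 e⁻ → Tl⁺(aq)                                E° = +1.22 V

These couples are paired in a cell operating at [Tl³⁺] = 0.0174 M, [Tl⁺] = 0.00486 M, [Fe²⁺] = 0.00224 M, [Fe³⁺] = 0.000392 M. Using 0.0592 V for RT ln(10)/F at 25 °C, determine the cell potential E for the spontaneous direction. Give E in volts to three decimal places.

+0.541 V

Tl³⁺/Tl⁺ is the cathode (higher E°), Fe³⁺/Fe²⁺ the anode: E°cell = +1.22 − (+0.74) = +0.48 V, n = 2.
Overall: Tl³⁺(aq) + 2 Fe²⁺(aq) → Tl⁺(aq) + 2 Fe³⁺(aq)
Q = [Tl⁺]·[Fe³⁺]^2 / ([Tl³⁺]·[Fe²⁺]^2); log Q = -2.068.
E = E° − (0.0592/n) log Q = +0.48 − (0.0592/2)(-2.068) = +0.541 V.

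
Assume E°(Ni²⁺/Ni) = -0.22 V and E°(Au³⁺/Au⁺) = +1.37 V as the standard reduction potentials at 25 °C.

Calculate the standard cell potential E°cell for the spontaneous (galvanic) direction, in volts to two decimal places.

+1.59 V

The Au³⁺/Au⁺ couple has the higher reduction potential, so it is the cathode; Ni²⁺/Ni is oxidised at the anode.
E°cell = E°(cathode) − E°(anode) = (+1.37) − (-0.22) = +1.59 V.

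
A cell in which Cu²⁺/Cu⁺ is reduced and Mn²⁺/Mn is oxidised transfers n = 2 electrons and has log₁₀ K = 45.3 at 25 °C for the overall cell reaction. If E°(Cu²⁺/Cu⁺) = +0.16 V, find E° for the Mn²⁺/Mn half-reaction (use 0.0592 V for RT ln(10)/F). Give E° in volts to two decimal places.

-1.18 V

E°cell = (0.0592/n)·log K = (0.0592/2)(45.3) = +1.341 V.
Since Cu²⁺/Cu⁺ is the cathode and Mn²⁺/Mn the anode, E°cell = E°(Cu²⁺/Cu⁺) − E°(Mn²⁺/Mn).
So E°(Mn²⁺/Mn) = E°(Cu²⁺/Cu⁺) − E°cell = (+0.16) − (+1.341) = -1.18 V.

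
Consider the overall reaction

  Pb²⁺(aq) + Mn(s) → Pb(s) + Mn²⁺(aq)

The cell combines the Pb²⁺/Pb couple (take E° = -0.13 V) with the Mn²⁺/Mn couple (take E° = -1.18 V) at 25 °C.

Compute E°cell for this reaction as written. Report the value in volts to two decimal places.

+1.05 V

The Pb²⁺/Pb couple has the higher reduction potential, so it is the cathode; Mn²⁺/Mn is oxidised at the anode.
E°cell = E°(cathode) − E°(anode) = (-0.13) − (-1.18) = +1.05 V.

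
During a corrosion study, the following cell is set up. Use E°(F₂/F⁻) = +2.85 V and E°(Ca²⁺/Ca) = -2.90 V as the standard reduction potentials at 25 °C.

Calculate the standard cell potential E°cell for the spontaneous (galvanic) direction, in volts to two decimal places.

+5.75 V

The F₂/F⁻ couple has the higher reduction potential, so it is the cathode; Ca²⁺/Ca is oxidised at the anode.
E°cell = E°(cathode) − E°(anode) = (+2.85) − (-2.90) = +5.75 V.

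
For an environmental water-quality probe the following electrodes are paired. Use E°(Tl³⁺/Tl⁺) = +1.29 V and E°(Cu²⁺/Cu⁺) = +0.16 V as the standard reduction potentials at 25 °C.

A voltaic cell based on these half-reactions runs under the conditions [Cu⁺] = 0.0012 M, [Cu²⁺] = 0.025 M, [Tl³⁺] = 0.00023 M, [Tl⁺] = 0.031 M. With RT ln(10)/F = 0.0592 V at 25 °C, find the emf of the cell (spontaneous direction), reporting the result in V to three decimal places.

Tl³⁺/Tl⁺ is the cathode (higher E°), Cu²⁺/Cu⁺ the anode: E°cell = +1.29 − (+0.16) = +1.13 V, n = 2.
Overall: Tl³⁺(aq) + 2 Cu⁺(aq) → Tl⁺(aq) + 2 Cu²⁺(aq)
Q = [Tl⁺]·[Cu²⁺]^2 / ([Tl³⁺]·[Cu⁺]^2); log Q = 4.767.
E = E° − (0.0592/n) log Q = +1.13 − (0.0592/2)(4.767) = +0.989 V.

+0.989 V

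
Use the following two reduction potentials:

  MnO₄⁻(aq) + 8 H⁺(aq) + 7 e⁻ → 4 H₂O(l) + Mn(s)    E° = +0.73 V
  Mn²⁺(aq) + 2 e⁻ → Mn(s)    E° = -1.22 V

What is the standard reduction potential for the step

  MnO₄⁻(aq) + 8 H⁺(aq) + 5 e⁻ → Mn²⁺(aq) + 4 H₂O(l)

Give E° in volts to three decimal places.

+1.510 V

Sequential free energies add, so n₃E°₃ = n₁E°₁ + n₂E°₂.
With n₃ = 7, and the known step contributing 2×(-1.22) V, the unknown satisfies 5·E° = 7×(+0.73) − 2×(-1.22) = +7.550.
E° = +7.550 / 5 = +1.510 V.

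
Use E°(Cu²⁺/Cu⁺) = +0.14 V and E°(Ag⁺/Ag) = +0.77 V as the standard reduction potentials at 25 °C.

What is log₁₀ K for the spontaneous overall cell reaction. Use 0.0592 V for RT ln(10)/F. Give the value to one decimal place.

Cathode: Ag⁺/Ag; anode: Cu²⁺/Cu⁺. E°cell = +0.63 V, n = 1.
log K = nE°cell / 0.0592 = (1)(+0.63) / 0.0592 = 10.6.

10.6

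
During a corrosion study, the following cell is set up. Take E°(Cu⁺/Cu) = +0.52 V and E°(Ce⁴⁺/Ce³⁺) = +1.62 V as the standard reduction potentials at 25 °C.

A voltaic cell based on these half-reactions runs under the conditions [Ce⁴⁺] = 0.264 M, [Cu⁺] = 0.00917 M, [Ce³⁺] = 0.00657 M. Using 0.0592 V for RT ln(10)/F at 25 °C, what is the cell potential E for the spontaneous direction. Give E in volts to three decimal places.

Ce⁴⁺/Ce³⁺ is the cathode (higher E°), Cu⁺/Cu the anode: E°cell = +1.62 − (+0.52) = +1.10 V, n = 1.
Overall: Ce⁴⁺(aq) + Cu(s) → Ce³⁺(aq) + Cu⁺(aq)
Q = [Ce³⁺]·[Cu⁺] / ([Ce⁴⁺]); log Q = -3.642.
E = E° − (0.0592/n) log Q = +1.10 − (0.0592/1)(-3.642) = +1.316 V.

+1.316 V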